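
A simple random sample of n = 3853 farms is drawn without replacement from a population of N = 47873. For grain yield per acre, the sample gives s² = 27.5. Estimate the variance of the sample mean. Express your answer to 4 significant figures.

Under SRS without replacement, Var(ȳ) = (1 − f)·s²/n with f = n/N = 3853/47873 = 0.08048378.
Var(ȳ) = (1 − 0.08048378)·27.5/3853 = 0.91951622·0.0071372956 = 0.0065628591.

0.006563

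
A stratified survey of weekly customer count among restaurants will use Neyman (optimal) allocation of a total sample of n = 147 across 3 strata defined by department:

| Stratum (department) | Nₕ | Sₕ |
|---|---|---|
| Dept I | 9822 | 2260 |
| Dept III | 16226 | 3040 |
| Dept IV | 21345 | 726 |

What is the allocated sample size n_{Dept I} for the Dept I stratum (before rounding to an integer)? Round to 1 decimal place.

Neyman allocation: nₕ = n·NₕSₕ / Σⱼ NⱼSⱼ.
Σ NⱼSⱼ = 9822·2260 + 16226·3040 + 21345·726 = 8.702123 × 10^7.
n_{Dept I} = 147·9822·2260 / (8.702123 × 10^7) = 37.5.

37.5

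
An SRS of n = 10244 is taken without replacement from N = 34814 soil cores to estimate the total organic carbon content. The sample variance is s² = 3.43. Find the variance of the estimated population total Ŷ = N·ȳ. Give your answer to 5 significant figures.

286410

Var(Ŷ) = N²·Var(ȳ) = N²·(1 − n/N)·s²/n.
f = 10244/34814 = 0.29424944; Var(ȳ) = 0.70575056·3.43/10244 = 2.3630656 × 10^-4.
Var(Ŷ) = 34814² · (2.3630656 × 10^-4) = 286407.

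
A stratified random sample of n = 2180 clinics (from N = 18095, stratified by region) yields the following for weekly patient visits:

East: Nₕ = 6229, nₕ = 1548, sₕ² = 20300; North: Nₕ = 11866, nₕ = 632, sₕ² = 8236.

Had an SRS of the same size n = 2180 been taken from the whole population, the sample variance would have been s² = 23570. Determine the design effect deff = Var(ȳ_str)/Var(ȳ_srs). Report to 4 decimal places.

Var(ȳ_str) = Σ Wₕ²(1−fₕ)sₕ²/nₕ with Wₕ = Nₕ/18095:
  East: (6229/18095)²·(1−1548/6229)·20300/1548 = 1.1677903
  North: (11866/18095)²·(1−632/11866)·8236/632 = 5.3054332
  → Var(ȳ_str) = 6.4732235.
Var(ȳ_srs) = (1 − 2180/18095)·23570/2180 = 9.5093568.
deff = 6.4732235 / 9.5093568 = 0.6807.

0.6807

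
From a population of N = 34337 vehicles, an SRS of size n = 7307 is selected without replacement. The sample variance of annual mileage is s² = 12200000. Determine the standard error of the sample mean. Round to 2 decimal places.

36.25

Under SRS without replacement, Var(ȳ) = (1 − f)·s²/n with f = n/N = 7307/34337 = 0.21280252.
Var(ȳ) = (1 − 0.21280252)·12200000/7307 = 0.78719748·1669.6319 = 1314.33.
SE(ȳ) = √(1314.33) = 36.25.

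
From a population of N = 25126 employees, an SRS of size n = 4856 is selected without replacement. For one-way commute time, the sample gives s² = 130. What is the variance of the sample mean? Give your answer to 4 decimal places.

Under SRS without replacement, Var(ȳ) = (1 − f)·s²/n with f = n/N = 4856/25126 = 0.19326594.
Var(ȳ) = (1 − 0.19326594)·130/4856 = 0.80673406·0.026771005 = 0.021597082.

0.0216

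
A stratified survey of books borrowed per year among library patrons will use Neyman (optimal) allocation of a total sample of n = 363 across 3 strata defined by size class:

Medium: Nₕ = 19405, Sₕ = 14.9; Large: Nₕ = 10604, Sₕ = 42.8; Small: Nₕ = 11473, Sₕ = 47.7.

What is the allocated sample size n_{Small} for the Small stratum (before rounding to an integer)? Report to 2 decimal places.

Neyman allocation: nₕ = n·NₕSₕ / Σⱼ NⱼSⱼ.
Σ NⱼSⱼ = 19405·14.9 + 10604·42.8 + 11473·47.7 = 1.2902478 × 10^6.
n_{Small} = 363·11473·47.7 / (1.2902478 × 10^6) = 153.97.

153.97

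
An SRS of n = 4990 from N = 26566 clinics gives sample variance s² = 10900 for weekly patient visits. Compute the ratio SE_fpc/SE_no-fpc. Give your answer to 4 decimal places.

0.9012

f = n/N = 4990/26566 = 0.18783407.
SE_no-fpc = √(s²/n) = 1.477961; SE_fpc = √((1−f)s²/n) = 1.3319421.
Ratio = √(1−f) = 0.90120249.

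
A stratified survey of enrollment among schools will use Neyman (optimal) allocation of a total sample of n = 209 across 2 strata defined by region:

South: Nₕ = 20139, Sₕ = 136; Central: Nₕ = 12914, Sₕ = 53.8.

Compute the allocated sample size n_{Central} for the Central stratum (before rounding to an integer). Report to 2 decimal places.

42.29

Neyman allocation: nₕ = n·NₕSₕ / Σⱼ NⱼSⱼ.
Σ NⱼSⱼ = 20139·136 + 12914·53.8 = 3.4336772 × 10^6.
n_{Central} = 209·12914·53.8 / (3.4336772 × 10^6) = 42.29.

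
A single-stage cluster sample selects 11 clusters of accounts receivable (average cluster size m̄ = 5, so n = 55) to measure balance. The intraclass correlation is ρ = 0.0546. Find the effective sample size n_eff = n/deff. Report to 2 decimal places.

deff = 1 + (5 − 1)·0.0546 = 1 + 0.2184 = 1.2184.
n_eff = 55 / 1.2184 = 45.14.

45.14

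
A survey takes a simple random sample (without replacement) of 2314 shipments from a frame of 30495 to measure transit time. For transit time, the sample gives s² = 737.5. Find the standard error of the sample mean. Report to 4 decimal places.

0.5427

Under SRS without replacement, Var(ȳ) = (1 − f)·s²/n with f = n/N = 2314/30495 = 0.07588129.
Var(ȳ) = (1 − 0.07588129)·737.5/2314 = 0.92411871·0.31871219 = 0.29452789.
SE(ȳ) = √(0.29452789) = 0.5427.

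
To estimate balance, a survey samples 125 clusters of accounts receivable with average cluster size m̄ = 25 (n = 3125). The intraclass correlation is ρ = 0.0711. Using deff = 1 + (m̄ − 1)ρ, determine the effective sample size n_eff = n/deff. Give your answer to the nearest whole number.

1155

deff = 1 + (25 − 1)·0.0711 = 1 + 1.7064 = 2.7064.
n_eff = 3125 / 2.7064 = 1155.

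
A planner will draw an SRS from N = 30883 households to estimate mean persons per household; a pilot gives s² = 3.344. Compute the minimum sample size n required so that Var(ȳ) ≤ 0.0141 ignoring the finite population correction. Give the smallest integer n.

Without fpc, n₀ = s²/D = 3.344/0.0141 = 237.1631.
Rounding up, n = 238.

238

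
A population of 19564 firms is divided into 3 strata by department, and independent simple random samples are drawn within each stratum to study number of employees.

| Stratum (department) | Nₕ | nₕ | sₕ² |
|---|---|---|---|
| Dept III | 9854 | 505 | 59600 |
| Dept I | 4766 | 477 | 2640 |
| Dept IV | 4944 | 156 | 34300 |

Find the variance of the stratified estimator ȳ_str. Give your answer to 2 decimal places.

Var(ȳ_str) = Σₕ Wₕ²(1 − fₕ)sₕ²/nₕ with Wₕ = Nₕ/N, N = 19564.
Dept III: Wₕ = 0.50368023; term = 0.50368023²·(1 − 0.05124822)·59600/505 = 28.406471.
Dept I: Wₕ = 0.24361071; term = 0.24361071²·(1 − 0.10008393)·2640/477 = 0.29558359.
Dept IV: Wₕ = 0.25270906; term = 0.25270906²·(1 − 0.03155340)·34300/156 = 13.598369.
Sum = 42.300424.

42.30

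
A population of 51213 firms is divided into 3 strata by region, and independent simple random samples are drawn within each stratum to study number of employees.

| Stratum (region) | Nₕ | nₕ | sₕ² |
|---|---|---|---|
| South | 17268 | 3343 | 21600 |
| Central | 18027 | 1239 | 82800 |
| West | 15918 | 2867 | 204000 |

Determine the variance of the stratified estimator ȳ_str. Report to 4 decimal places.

Var(ȳ_str) = Σₕ Wₕ²(1 − fₕ)sₕ²/nₕ with Wₕ = Nₕ/N, N = 51213.
South: Wₕ = 0.33718001; term = 0.33718001²·(1 − 0.19359509)·21600/3343 = 0.59237154.
Central: Wₕ = 0.35200047; term = 0.35200047²·(1 − 0.06873024)·82800/1239 = 7.7111831.
West: Wₕ = 0.31081952; term = 0.31081952²·(1 − 0.18011057)·204000/2867 = 5.6360434.
Sum = 13.939598.

13.9396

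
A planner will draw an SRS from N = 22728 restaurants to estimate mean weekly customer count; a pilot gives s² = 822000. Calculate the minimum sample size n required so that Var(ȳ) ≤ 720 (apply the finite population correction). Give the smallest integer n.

1088

Without fpc, n₀ = s²/D = 822000/720 = 1141.6667.
With fpc, (1 − n/N)·s²/n ≤ D requires n ≥ n₀/(1 + n₀/N) = 1141.6667/(1 + 1141.6667/22728) = 1087.0617.
Rounding up, n = 1088.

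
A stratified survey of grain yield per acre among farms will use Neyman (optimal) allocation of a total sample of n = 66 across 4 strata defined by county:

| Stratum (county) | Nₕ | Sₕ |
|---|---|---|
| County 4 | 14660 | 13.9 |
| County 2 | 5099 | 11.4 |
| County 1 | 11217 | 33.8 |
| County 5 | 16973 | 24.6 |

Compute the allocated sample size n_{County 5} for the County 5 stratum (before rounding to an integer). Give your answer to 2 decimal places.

Neyman allocation: nₕ = n·NₕSₕ / Σⱼ NⱼSⱼ.
Σ NⱼSⱼ = 14660·13.9 + 5099·11.4 + 11217·33.8 + 16973·24.6 = 1.058573 × 10^6.
n_{County 5} = 66·16973·24.6 / (1.058573 × 10^6) = 26.03.

26.03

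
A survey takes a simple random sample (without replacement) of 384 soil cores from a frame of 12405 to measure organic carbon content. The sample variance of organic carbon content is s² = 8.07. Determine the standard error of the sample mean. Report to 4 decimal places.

0.1427

Under SRS without replacement, Var(ȳ) = (1 − f)·s²/n with f = n/N = 384/12405 = 0.03095526.
Var(ȳ) = (1 − 0.03095526)·8.07/384 = 0.96904474·0.021015625 = 0.020365081.
SE(ȳ) = √(0.020365081) = 0.1427.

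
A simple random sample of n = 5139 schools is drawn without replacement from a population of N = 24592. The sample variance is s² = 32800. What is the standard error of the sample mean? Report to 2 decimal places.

Under SRS without replacement, Var(ȳ) = (1 − f)·s²/n with f = n/N = 5139/24592 = 0.20897040.
Var(ȳ) = (1 − 0.20897040)·32800/5139 = 0.79102960·6.3825647 = 5.0487976.
SE(ȳ) = √(5.0487976) = 2.25.

2.25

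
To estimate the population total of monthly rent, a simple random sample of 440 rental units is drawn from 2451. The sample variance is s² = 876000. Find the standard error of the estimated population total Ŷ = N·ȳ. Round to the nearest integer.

Var(Ŷ) = N²·Var(ȳ) = N²·(1 − n/N)·s²/n.
f = 440/2451 = 0.17951856; Var(ȳ) = 0.82048144·876000/440 = 1633.504.
Var(Ŷ) = 2451² · 1633.504 = 9.8131136 × 10^9.
SE(Ŷ) = √(9.8131136 × 10^9) = 99061.

99061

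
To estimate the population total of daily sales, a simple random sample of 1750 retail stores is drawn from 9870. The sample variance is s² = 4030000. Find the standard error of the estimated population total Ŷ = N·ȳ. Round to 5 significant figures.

Var(Ŷ) = N²·Var(ȳ) = N²·(1 − n/N)·s²/n.
f = 1750/9870 = 0.17730496; Var(ȳ) = 0.82269504·4030000/1750 = 1894.5491.
Var(Ŷ) = 9870² · 1894.5491 = 1.845611 × 10^11.
SE(Ŷ) = √(1.845611 × 10^11) = 429610.

429610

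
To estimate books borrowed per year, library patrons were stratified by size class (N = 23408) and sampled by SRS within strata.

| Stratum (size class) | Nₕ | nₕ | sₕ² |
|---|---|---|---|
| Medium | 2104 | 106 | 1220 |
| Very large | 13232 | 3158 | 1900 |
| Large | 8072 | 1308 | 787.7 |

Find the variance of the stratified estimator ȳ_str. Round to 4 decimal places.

Var(ȳ_str) = Σₕ Wₕ²(1 − fₕ)sₕ²/nₕ with Wₕ = Nₕ/N, N = 23408.
Medium: Wₕ = 0.08988380; term = 0.08988380²·(1 − 0.05038023)·1220/106 = 0.088301192.
Very large: Wₕ = 0.56527683; term = 0.56527683²·(1 − 0.23866385)·1900/3158 = 0.14636603.
Large: Wₕ = 0.34483937; term = 0.34483937²·(1 − 0.16204163)·787.7/1308 = 0.060008012.
Sum = 0.29467523.

0.2947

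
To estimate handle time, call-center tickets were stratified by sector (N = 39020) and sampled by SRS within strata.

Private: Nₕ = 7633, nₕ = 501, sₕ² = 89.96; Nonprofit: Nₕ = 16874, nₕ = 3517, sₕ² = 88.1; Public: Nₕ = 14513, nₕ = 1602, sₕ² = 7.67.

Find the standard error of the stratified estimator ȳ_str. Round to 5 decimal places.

Var(ȳ_str) = Σₕ Wₕ²(1 − fₕ)sₕ²/nₕ with Wₕ = Nₕ/N, N = 39020.
Private: Wₕ = 0.19561763; term = 0.19561763²·(1 − 0.06563605)·89.96/501 = 0.0064201295.
Nonprofit: Wₕ = 0.43244490; term = 0.43244490²·(1 − 0.20842717)·88.1/3517 = 0.0037081388.
Public: Wₕ = 0.37193747; term = 0.37193747²·(1 − 0.11038379)·7.67/1602 = 5.8921718 × 10^-4.
Sum = 0.010717485.
SE = √(0.010717485) = 0.10353.

0.10353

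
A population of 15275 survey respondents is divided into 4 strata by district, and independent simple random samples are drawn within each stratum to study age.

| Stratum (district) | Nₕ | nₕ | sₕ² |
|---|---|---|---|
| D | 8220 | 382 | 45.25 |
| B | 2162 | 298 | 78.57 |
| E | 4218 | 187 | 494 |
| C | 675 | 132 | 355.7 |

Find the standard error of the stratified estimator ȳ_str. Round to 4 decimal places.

0.4837

Var(ȳ_str) = Σₕ Wₕ²(1 − fₕ)sₕ²/nₕ with Wₕ = Nₕ/N, N = 15275.
D: Wₕ = 0.53813421; term = 0.53813421²·(1 − 0.04647202)·45.25/382 = 0.032709195.
B: Wₕ = 0.14153846; term = 0.14153846²·(1 − 0.13783534)·78.57/298 = 0.0045538597.
E: Wₕ = 0.27613748; term = 0.27613748²·(1 − 0.04433381)·494/187 = 0.19250512.
C: Wₕ = 0.04418985; term = 0.04418985²·(1 − 0.19555556)·355.7/132 = 0.0042330276.
Sum = 0.2340012.
SE = √(0.2340012) = 0.4837.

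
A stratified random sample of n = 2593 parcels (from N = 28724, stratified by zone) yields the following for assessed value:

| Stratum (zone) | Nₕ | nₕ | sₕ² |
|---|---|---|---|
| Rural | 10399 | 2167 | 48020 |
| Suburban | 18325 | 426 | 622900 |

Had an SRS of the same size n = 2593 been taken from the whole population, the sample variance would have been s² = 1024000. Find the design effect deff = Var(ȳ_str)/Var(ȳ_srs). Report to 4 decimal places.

Var(ȳ_str) = Σ Wₕ²(1−fₕ)sₕ²/nₕ with Wₕ = Nₕ/28724:
  Rural: (10399/28724)²·(1−2167/10399)·48020/2167 = 2.2991661
  Suburban: (18325/28724)²·(1−426/18325)·622900/426 = 581.28839
  → Var(ȳ_str) = 583.58756.
Var(ȳ_srs) = (1 − 2593/28724)·1024000/2593 = 359.25974.
deff = 583.58756 / 359.25974 = 1.6244.

1.6244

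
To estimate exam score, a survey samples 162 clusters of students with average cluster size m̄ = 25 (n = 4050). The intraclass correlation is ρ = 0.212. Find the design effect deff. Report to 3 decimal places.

6.088

deff = 1 + (25 − 1)·0.212 = 1 + 5.088 = 6.088.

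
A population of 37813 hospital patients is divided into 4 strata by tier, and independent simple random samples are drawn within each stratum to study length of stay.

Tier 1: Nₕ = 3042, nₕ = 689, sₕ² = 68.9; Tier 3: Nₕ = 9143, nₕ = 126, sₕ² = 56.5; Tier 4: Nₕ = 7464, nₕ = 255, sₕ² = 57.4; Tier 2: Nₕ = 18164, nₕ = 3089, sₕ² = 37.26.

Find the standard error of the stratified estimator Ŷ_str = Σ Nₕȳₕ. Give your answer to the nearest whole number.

7287

Var(Ŷ_str) = Σₕ Nₕ²(1 − fₕ)sₕ²/nₕ.
Tier 1: 3042²·(1 − 689/3042)·68.9/689 = 715782.6.
Tier 3: 9143²·(1 − 126/9143)·56.5/126 = 3.6968233 × 10^7.
Tier 4: 7464²·(1 − 255/7464)·57.4/255 = 1.211207 × 10^7.
Tier 2: 18164²·(1 − 3089/18164)·37.26/3089 = 3.3028873 × 10^6.
Sum = 5.3098973 × 10^7.
SE = √(5.3098973 × 10^7) = 7287.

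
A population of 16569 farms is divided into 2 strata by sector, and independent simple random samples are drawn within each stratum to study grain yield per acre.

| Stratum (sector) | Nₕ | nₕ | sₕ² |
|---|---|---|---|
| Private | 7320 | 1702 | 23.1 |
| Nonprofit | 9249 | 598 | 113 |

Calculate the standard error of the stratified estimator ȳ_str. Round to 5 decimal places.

Var(ȳ_str) = Σₕ Wₕ²(1 − fₕ)sₕ²/nₕ with Wₕ = Nₕ/N, N = 16569.
Private: Wₕ = 0.44178888; term = 0.44178888²·(1 − 0.23251366)·23.1/1702 = 0.0020330715.
Nonprofit: Wₕ = 0.55821112; term = 0.55821112²·(1 − 0.06465564)·113/598 = 0.05507389.
Sum = 0.057106962.
SE = √(0.057106962) = 0.23897.

0.23897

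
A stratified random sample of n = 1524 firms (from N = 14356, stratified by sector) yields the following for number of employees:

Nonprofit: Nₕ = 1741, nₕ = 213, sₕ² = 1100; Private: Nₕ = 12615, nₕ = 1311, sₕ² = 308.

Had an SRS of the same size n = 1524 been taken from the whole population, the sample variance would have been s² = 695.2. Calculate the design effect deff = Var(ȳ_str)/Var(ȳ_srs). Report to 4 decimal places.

Var(ȳ_str) = Σ Wₕ²(1−fₕ)sₕ²/nₕ with Wₕ = Nₕ/14356:
  Nonprofit: (1741/14356)²·(1−213/1741)·1100/213 = 0.06666046
  Private: (12615/14356)²·(1−1311/12615)·308/1311 = 0.16255507
  → Var(ȳ_str) = 0.22921553.
Var(ȳ_srs) = (1 − 1524/14356)·695.2/1524 = 0.40774223.
deff = 0.22921553 / 0.40774223 = 0.5622.

0.5622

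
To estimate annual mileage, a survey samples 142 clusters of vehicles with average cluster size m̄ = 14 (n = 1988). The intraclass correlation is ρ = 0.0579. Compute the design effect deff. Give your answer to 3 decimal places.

1.753

deff = 1 + (14 − 1)·0.0579 = 1 + 0.7527 = 1.7527.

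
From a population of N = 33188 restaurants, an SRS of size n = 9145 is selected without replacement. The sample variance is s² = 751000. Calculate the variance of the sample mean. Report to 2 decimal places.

Under SRS without replacement, Var(ȳ) = (1 − f)·s²/n with f = n/N = 9145/33188 = 0.27555140.
Var(ȳ) = (1 − 0.27555140)·751000/9145 = 0.72444860·82.121378 = 59.492717.

59.49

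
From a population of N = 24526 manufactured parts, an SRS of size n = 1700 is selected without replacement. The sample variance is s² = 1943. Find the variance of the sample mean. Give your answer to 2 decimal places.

Under SRS without replacement, Var(ȳ) = (1 − f)·s²/n with f = n/N = 1700/24526 = 0.06931420.
Var(ȳ) = (1 − 0.06931420)·1943/1700 = 0.93068580·1.1429412 = 1.0637191.

1.06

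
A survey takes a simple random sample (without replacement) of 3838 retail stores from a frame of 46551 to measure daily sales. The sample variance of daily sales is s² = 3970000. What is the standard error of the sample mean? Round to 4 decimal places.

Under SRS without replacement, Var(ȳ) = (1 − f)·s²/n with f = n/N = 3838/46551 = 0.08244721.
Var(ȳ) = (1 − 0.08244721)·3970000/3838 = 0.91755279·1034.3929 = 949.1101.
SE(ȳ) = √(949.1101) = 30.8076.

30.8076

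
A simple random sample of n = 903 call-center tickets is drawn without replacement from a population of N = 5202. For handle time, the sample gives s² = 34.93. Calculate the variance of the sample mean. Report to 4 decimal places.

0.0320

Under SRS without replacement, Var(ȳ) = (1 − f)·s²/n with f = n/N = 903/5202 = 0.17358708.
Var(ȳ) = (1 − 0.17358708)·34.93/903 = 0.82641292·0.038682171 = 0.031967445.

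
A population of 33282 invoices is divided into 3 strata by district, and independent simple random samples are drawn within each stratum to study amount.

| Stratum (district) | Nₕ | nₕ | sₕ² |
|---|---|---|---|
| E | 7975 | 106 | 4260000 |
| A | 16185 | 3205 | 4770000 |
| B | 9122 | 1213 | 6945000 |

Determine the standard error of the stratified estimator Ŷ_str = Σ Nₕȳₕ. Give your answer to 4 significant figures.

Var(Ŷ_str) = Σₕ Nₕ²(1 − fₕ)sₕ²/nₕ.
E: 7975²·(1 − 106/7975)·4260000/106 = 2.5220516 × 10^12.
A: 16185²·(1 − 3205/16185)·4770000/3205 = 3.126639 × 10^11.
B: 9122²·(1 − 1213/9122)·6945000/1213 = 4.1306947 × 10^11.
Sum = 3.247785 × 10^12.
SE = √(3.247785 × 10^12) = 1.802 × 10^6.

1.802 × 10^6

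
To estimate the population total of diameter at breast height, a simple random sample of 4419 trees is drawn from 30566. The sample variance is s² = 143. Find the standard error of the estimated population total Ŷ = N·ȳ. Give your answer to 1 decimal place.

5085.5

Var(Ŷ) = N²·Var(ȳ) = N²·(1 − n/N)·s²/n.
f = 4419/30566 = 0.14457240; Var(ȳ) = 0.85542760·143/4419 = 0.027681862.
Var(Ŷ) = 30566² · 0.027681862 = 2.586262 × 10^7.
SE(Ŷ) = √(2.586262 × 10^7) = 5085.5.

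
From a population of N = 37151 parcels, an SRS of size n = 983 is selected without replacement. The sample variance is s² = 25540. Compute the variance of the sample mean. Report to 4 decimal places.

Under SRS without replacement, Var(ȳ) = (1 − f)·s²/n with f = n/N = 983/37151 = 0.02645958.
Var(ȳ) = (1 − 0.02645958)·25540/983 = 0.97354042·25.981689 = 25.294224.

25.2942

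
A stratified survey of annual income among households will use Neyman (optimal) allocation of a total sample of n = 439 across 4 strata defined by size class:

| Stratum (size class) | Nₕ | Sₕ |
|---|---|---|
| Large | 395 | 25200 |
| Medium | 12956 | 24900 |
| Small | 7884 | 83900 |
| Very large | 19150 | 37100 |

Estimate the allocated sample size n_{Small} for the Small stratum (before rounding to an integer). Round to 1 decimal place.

170.4

Neyman allocation: nₕ = n·NₕSₕ / Σⱼ NⱼSⱼ.
Σ NⱼSⱼ = 395·25200 + 12956·24900 + 7884·83900 + 19150·37100 = 1.704491 × 10^9.
n_{Small} = 439·7884·83900 / (1.704491 × 10^9) = 170.4.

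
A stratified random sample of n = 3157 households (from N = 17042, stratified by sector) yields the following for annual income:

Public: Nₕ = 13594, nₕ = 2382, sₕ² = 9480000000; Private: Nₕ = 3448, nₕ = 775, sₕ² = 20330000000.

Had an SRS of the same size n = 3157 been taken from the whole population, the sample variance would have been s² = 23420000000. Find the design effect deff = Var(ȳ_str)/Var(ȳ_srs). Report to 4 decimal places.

0.4833

Var(ȳ_str) = Σ Wₕ²(1−fₕ)sₕ²/nₕ with Wₕ = Nₕ/17042:
  Public: (13594/17042)²·(1−2382/13594)·9480000000/2382 = 2.0886026 × 10^6
  Private: (3448/17042)²·(1−775/3448)·20330000000/775 = 832455.01
  → Var(ȳ_str) = 2.9210576 × 10^6.
Var(ȳ_srs) = (1 − 3157/17042)·23420000000/3157 = 6.0441834 × 10^6.
deff = (2.9210576 × 10^6) / (6.0441834 × 10^6) = 0.4833.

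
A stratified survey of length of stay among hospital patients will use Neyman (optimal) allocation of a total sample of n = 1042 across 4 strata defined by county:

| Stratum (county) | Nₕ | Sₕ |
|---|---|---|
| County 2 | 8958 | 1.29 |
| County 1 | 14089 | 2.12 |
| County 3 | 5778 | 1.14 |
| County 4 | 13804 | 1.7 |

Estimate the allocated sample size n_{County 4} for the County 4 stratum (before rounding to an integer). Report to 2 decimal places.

Neyman allocation: nₕ = n·NₕSₕ / Σⱼ NⱼSⱼ.
Σ NⱼSⱼ = 8958·1.29 + 14089·2.12 + 5778·1.14 + 13804·1.7 = 71478.22.
n_{County 4} = 1042·13804·1.7 / 71478.22 = 342.10.

342.10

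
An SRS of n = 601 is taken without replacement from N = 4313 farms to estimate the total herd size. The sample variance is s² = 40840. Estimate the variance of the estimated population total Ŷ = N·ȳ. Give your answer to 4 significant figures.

1.088 × 10^9

Var(Ŷ) = N²·Var(ȳ) = N²·(1 − n/N)·s²/n.
f = 601/4313 = 0.13934616; Var(ȳ) = 0.86065384·40840/601 = 58.484364.
Var(Ŷ) = 4313² · 58.484364 = 1.0879243 × 10^9.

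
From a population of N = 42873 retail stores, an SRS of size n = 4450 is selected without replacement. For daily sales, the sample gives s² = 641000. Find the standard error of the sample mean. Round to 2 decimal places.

Under SRS without replacement, Var(ȳ) = (1 − f)·s²/n with f = n/N = 4450/42873 = 0.10379493.
Var(ȳ) = (1 − 0.10379493)·641000/4450 = 0.89620507·144.04494 = 129.09381.
SE(ȳ) = √(129.09381) = 11.36.

11.36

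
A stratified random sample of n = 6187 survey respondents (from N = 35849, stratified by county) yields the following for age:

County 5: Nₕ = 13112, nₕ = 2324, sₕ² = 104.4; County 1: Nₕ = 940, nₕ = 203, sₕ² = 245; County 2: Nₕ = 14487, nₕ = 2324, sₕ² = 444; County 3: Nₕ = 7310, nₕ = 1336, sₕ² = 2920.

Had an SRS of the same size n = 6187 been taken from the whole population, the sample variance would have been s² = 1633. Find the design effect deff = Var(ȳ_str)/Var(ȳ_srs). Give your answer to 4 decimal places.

Var(ȳ_str) = Σ Wₕ²(1−fₕ)sₕ²/nₕ with Wₕ = Nₕ/35849:
  County 5: (13112/35849)²·(1−2324/13112)·104.4/2324 = 0.0049444747
  County 1: (940/35849)²·(1−203/940)·245/203 = 6.5059586 × 10^-4
  County 2: (14487/35849)²·(1−2324/14487)·444/2324 = 0.026194609
  County 3: (7310/35849)²·(1−1336/7310)·2920/1336 = 0.074268542
  → Var(ȳ_str) = 0.10605822.
Var(ȳ_srs) = (1 − 6187/35849)·1633/6187 = 0.21838834.
deff = 0.10605822 / 0.21838834 = 0.4856.

0.4856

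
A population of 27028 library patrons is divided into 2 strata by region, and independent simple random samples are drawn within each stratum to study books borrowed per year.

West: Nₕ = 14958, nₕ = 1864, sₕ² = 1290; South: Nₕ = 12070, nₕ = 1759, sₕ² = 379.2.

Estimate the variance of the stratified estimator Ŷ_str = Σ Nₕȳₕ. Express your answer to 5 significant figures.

1.6238 × 10^8

Var(Ŷ_str) = Σₕ Nₕ²(1 − fₕ)sₕ²/nₕ.
West: 14958²·(1 − 1864/14958)·1290/1864 = 1.3554692 × 10^8.
South: 12070²·(1 − 1759/12070)·379.2/1759 = 2.6829374 × 10^7.
Sum = 1.6237629 × 10^8.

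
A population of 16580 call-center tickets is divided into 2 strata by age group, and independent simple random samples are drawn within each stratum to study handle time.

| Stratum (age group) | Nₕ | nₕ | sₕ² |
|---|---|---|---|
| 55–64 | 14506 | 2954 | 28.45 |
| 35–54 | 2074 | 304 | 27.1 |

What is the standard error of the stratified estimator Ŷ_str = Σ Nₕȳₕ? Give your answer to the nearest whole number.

1393

Var(Ŷ_str) = Σₕ Nₕ²(1 − fₕ)sₕ²/nₕ.
55–64: 14506²·(1 − 2954/14506)·28.45/2954 = 1.6139 × 10^6.
35–54: 2074²·(1 − 304/2074)·27.1/304 = 327248.55.
Sum = 1.9411486 × 10^6.
SE = √(1.9411486 × 10^6) = 1393.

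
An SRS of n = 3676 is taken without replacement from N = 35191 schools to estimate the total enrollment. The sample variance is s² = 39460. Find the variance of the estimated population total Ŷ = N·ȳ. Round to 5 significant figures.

1.1905 × 10^10

Var(Ŷ) = N²·Var(ȳ) = N²·(1 − n/N)·s²/n.
f = 3676/35191 = 0.10445853; Var(ȳ) = 0.89554147·39460/3676 = 9.6131846.
Var(Ŷ) = 35191² · 9.6131846 = 1.190503 × 10^10.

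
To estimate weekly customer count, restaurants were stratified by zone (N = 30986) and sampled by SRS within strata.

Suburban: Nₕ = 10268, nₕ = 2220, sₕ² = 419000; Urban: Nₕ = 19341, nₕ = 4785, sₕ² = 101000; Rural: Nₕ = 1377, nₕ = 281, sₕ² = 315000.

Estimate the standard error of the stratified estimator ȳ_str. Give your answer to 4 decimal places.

Var(ȳ_str) = Σₕ Wₕ²(1 − fₕ)sₕ²/nₕ with Wₕ = Nₕ/N, N = 30986.
Suburban: Wₕ = 0.33137546; term = 0.33137546²·(1 − 0.21620569)·419000/2220 = 16.244406.
Urban: Wₕ = 0.62418512; term = 0.62418512²·(1 − 0.24740189)·101000/4785 = 6.1891267.
Rural: Wₕ = 0.04443942; term = 0.04443942²·(1 − 0.20406681)·315000/281 = 1.7620478.
Sum = 24.195581.
SE = √(24.195581) = 4.9189.

4.9189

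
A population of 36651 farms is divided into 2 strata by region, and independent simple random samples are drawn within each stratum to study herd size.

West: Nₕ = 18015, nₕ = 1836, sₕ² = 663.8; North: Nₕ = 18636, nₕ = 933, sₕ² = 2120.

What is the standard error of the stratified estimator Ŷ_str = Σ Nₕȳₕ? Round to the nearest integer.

Var(Ŷ_str) = Σₕ Nₕ²(1 − fₕ)sₕ²/nₕ.
West: 18015²·(1 − 1836/18015)·663.8/1836 = 1.0537814 × 10^8.
North: 18636²·(1 − 933/18636)·2120/933 = 7.4964179 × 10^8.
Sum = 8.5501993 × 10^8.
SE = √(8.5501993 × 10^8) = 29241.

29241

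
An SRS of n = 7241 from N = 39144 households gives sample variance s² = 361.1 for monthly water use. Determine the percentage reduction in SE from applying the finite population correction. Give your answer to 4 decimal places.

f = n/N = 7241/39144 = 0.18498365.
SE_no-fpc = √(s²/n) = 0.22331324; SE_fpc = √((1−f)s²/n) = 0.2016033.
Ratio = √(1−f) = 0.90278256. Reduction = 100·(1 − 0.90278256) = 9.7217%.

9.7217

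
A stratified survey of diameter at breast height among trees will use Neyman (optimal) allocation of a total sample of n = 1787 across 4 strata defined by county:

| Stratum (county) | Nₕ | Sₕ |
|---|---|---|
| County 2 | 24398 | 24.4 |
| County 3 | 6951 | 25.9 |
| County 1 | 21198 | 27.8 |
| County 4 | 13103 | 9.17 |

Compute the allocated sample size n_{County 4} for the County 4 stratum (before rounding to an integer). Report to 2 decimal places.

144.61

Neyman allocation: nₕ = n·NₕSₕ / Σⱼ NⱼSⱼ.
Σ NⱼSⱼ = 24398·24.4 + 6951·25.9 + 21198·27.8 + 13103·9.17 = 1.484801 × 10^6.
n_{County 4} = 1787·13103·9.17 / (1.484801 × 10^6) = 144.61.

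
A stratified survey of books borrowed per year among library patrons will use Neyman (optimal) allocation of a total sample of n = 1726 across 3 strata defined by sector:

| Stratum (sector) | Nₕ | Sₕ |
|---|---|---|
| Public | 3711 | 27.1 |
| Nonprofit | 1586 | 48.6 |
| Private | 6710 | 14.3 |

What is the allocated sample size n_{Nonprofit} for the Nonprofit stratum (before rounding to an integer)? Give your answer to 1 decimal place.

Neyman allocation: nₕ = n·NₕSₕ / Σⱼ NⱼSⱼ.
Σ NⱼSⱼ = 3711·27.1 + 1586·48.6 + 6710·14.3 = 273600.7.
n_{Nonprofit} = 1726·1586·48.6 / 273600.7 = 486.3.

486.3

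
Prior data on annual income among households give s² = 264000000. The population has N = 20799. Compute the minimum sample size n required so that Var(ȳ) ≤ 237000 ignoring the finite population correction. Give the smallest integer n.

Without fpc, n₀ = s²/D = 264000000/237000 = 1113.9241.
Rounding up, n = 1114.

1114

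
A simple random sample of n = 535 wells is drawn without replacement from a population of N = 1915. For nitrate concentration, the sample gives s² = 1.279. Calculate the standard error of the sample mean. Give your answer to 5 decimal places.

0.04151

Under SRS without replacement, Var(ȳ) = (1 − f)·s²/n with f = n/N = 535/1915 = 0.27937337.
Var(ȳ) = (1 − 0.27937337)·1.279/535 = 0.72062663·0.0023906542 = 0.0017227691.
SE(ȳ) = √(0.0017227691) = 0.04151.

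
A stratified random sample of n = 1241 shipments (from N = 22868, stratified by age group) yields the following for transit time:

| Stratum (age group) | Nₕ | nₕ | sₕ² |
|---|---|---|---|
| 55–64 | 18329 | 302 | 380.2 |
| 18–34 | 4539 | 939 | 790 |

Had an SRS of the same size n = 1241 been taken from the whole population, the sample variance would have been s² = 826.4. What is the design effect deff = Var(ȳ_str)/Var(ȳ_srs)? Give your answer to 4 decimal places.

Var(ȳ_str) = Σ Wₕ²(1−fₕ)sₕ²/nₕ with Wₕ = Nₕ/22868:
  55–64: (18329/22868)²·(1−302/18329)·380.2/302 = 0.7954466
  18–34: (4539/22868)²·(1−939/4539)·790/939 = 0.026288622
  → Var(ȳ_str) = 0.82173522.
Var(ȳ_srs) = (1 − 1241/22868)·826.4/1241 = 0.62977675.
deff = 0.82173522 / 0.62977675 = 1.3048.

1.3048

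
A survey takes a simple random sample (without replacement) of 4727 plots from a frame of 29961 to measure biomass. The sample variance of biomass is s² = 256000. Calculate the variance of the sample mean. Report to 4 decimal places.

Under SRS without replacement, Var(ȳ) = (1 − f)·s²/n with f = n/N = 4727/29961 = 0.15777177.
Var(ȳ) = (1 − 0.15777177)·256000/4727 = 0.84222823·54.156971 = 45.612529.

45.6125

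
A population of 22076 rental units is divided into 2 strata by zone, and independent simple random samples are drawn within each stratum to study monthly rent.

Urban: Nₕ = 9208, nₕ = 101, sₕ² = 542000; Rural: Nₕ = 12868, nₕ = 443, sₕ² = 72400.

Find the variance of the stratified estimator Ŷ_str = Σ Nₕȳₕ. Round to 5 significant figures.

Var(Ŷ_str) = Σₕ Nₕ²(1 − fₕ)sₕ²/nₕ.
Urban: 9208²·(1 − 101/9208)·542000/101 = 4.5000626 × 10^11.
Rural: 12868²·(1 − 443/12868)·72400/443 = 2.6130173 × 10^10.
Sum = 4.7613643 × 10^11.

4.7614 × 10^11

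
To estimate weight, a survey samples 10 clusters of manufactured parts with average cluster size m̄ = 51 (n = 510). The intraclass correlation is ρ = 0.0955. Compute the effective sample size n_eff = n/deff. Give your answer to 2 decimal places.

88.31

deff = 1 + (51 − 1)·0.0955 = 1 + 4.775 = 5.775.
n_eff = 510 / 5.775 = 88.31.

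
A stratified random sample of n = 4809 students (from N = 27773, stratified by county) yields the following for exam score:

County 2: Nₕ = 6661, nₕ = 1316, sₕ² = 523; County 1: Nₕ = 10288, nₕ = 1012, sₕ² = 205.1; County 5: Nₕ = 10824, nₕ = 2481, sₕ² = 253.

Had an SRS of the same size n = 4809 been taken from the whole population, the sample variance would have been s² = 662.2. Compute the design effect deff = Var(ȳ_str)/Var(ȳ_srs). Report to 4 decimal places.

0.4862

Var(ȳ_str) = Σ Wₕ²(1−fₕ)sₕ²/nₕ with Wₕ = Nₕ/27773:
  County 2: (6661/27773)²·(1−1316/6661)·523/1316 = 0.018343718
  County 1: (10288/27773)²·(1−1012/10288)·205.1/1012 = 0.025074441
  County 5: (10824/27773)²·(1−2481/10824)·253/2481 = 0.011938732
  → Var(ȳ_str) = 0.055356891.
Var(ȳ_srs) = (1 − 4809/27773)·662.2/4809 = 0.11385684.
deff = 0.055356891 / 0.11385684 = 0.4862.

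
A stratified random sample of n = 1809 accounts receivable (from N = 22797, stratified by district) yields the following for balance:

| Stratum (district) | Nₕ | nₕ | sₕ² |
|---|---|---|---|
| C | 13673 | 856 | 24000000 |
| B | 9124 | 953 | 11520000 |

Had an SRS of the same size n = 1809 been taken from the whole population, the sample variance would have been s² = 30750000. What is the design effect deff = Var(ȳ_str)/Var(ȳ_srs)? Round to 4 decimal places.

Var(ȳ_str) = Σ Wₕ²(1−fₕ)sₕ²/nₕ with Wₕ = Nₕ/22797:
  C: (13673/22797)²·(1−856/13673)·24000000/856 = 9454.3631
  B: (9124/22797)²·(1−953/9124)·11520000/953 = 1734.0622
  → Var(ȳ_str) = 11188.425.
Var(ȳ_srs) = (1 − 1809/22797)·30750000/1809 = 15649.48.
deff = 11188.425 / 15649.48 = 0.7149.

0.7149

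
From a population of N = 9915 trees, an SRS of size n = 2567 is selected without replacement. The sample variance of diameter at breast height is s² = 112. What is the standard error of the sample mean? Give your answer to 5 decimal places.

Under SRS without replacement, Var(ȳ) = (1 − f)·s²/n with f = n/N = 2567/9915 = 0.25890066.
Var(ȳ) = (1 − 0.25890066)·112/2567 = 0.74109934·0.043630697 = 0.032334681.
SE(ȳ) = √(0.032334681) = 0.17982.

0.17982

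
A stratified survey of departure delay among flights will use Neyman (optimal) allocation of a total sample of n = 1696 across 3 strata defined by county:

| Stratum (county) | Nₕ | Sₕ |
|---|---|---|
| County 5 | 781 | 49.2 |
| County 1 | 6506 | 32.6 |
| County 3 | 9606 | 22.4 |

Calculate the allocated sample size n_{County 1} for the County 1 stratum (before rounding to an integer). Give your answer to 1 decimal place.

Neyman allocation: nₕ = n·NₕSₕ / Σⱼ NⱼSⱼ.
Σ NⱼSⱼ = 781·49.2 + 6506·32.6 + 9606·22.4 = 465695.2.
n_{County 1} = 1696·6506·32.6 / 465695.2 = 772.4.

772.4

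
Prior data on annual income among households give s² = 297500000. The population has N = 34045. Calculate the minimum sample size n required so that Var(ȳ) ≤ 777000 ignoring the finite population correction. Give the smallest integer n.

383

Without fpc, n₀ = s²/D = 297500000/777000 = 382.8829.
Rounding up, n = 383.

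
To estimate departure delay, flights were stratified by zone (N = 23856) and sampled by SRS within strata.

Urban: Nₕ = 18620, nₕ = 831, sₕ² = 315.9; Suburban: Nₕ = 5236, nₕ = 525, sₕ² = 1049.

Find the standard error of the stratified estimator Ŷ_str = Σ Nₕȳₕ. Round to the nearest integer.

Var(Ŷ_str) = Σₕ Nₕ²(1 − fₕ)sₕ²/nₕ.
Urban: 18620²·(1 − 831/18620)·315.9/831 = 1.2591568 × 10^8.
Suburban: 5236²·(1 − 525/5236)·1049/525 = 4.9286608 × 10^7.
Sum = 1.7520229 × 10^8.
SE = √(1.7520229 × 10^8) = 13236.

13236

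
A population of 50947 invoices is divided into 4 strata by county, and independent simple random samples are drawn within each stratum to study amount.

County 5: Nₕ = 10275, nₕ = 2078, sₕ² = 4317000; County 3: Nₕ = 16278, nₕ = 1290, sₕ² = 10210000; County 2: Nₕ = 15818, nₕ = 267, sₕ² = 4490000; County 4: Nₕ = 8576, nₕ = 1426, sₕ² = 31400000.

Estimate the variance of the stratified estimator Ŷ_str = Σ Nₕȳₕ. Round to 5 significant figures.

Var(Ŷ_str) = Σₕ Nₕ²(1 − fₕ)sₕ²/nₕ.
County 5: 10275²·(1 − 2078/10275)·4317000/2078 = 1.749739 × 10^11.
County 3: 16278²·(1 − 1290/16278)·10210000/1290 = 1.9309933 × 10^12.
County 2: 15818²·(1 − 267/15818)·4490000/267 = 4.1366138 × 10^12.
County 4: 8576²·(1 − 1426/8576)·31400000/1426 = 1.3502088 × 10^12.
Sum = 7.5927898 × 10^12.

7.5928 × 10^12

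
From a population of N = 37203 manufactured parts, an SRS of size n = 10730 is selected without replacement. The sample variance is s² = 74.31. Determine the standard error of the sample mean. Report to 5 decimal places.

Under SRS without replacement, Var(ȳ) = (1 − f)·s²/n with f = n/N = 10730/37203 = 0.28841760.
Var(ȳ) = (1 − 0.28841760)·74.31/10730 = 0.71158240·0.0069254427 = 0.0049280231.
SE(ȳ) = √(0.0049280231) = 0.07020.

0.07020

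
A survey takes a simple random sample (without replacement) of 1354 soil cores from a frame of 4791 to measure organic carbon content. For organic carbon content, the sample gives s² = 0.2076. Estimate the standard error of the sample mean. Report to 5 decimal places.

0.01049

Under SRS without replacement, Var(ȳ) = (1 − f)·s²/n with f = n/N = 1354/4791 = 0.28261323.
Var(ȳ) = (1 − 0.28261323)·0.2076/1354 = 0.71738677·1.5332349 × 10^-4 = 1.0999224 × 10^-4.
SE(ȳ) = √(1.0999224 × 10^-4) = 0.01049.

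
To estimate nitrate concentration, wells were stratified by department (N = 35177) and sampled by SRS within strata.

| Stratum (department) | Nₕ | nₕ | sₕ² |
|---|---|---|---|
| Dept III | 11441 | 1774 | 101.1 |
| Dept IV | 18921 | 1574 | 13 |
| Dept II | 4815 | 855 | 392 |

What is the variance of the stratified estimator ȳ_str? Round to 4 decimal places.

Var(ȳ_str) = Σₕ Wₕ²(1 − fₕ)sₕ²/nₕ with Wₕ = Nₕ/N, N = 35177.
Dept III: Wₕ = 0.32524092; term = 0.32524092²·(1 − 0.15505638)·101.1/1774 = 0.0050937268.
Dept IV: Wₕ = 0.53787986; term = 0.53787986²·(1 − 0.08318799)·13/1574 = 0.0021907332.
Dept II: Wₕ = 0.13687921; term = 0.13687921²·(1 − 0.17757009)·392/855 = 0.0070647018.
Sum = 0.014349162.

0.0143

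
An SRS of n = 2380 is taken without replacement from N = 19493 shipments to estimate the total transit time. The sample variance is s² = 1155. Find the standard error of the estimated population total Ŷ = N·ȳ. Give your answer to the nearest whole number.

12723

Var(Ŷ) = N²·Var(ȳ) = N²·(1 − n/N)·s²/n.
f = 2380/19493 = 0.12209511; Var(ȳ) = 0.87790489·1155/2380 = 0.42604208.
Var(Ŷ) = 19493² · 0.42604208 = 1.6188621 × 10^8.
SE(Ŷ) = √(1.6188621 × 10^8) = 12723.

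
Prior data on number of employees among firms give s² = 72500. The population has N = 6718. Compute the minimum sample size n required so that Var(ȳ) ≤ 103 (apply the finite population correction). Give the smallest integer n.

638

Without fpc, n₀ = s²/D = 72500/103 = 703.8835.
With fpc, (1 − n/N)·s²/n ≤ D requires n ≥ n₀/(1 + n₀/N) = 703.8835/(1 + 703.8835/6718) = 637.1279.
Rounding up, n = 638.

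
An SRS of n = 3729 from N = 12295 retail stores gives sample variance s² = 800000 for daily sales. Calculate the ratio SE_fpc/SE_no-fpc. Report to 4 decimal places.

f = n/N = 3729/12295 = 0.30329402.
SE_no-fpc = √(s²/n) = 14.647004; SE_fpc = √((1−f)s²/n) = 12.225695.
Ratio = √(1−f) = 0.83468915.

0.8347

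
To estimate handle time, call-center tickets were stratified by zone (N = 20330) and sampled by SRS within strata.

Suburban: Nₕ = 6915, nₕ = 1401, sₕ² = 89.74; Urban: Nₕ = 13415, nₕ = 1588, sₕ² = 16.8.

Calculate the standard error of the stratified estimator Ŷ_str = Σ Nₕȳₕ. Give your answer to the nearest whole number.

2030

Var(Ŷ_str) = Σₕ Nₕ²(1 − fₕ)sₕ²/nₕ.
Suburban: 6915²·(1 − 1401/6915)·89.74/1401 = 2.4423442 × 10^6.
Urban: 13415²·(1 − 1588/13415)·16.8/1588 = 1.6785105 × 10^6.
Sum = 4.1208547 × 10^6.
SE = √(4.1208547 × 10^6) = 2030.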